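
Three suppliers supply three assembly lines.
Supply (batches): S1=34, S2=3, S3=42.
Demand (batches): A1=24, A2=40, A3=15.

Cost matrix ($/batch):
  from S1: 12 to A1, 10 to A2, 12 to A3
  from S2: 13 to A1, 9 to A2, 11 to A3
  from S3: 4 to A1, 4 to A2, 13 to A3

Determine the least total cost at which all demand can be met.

565

A cheapest plan:
  S1->A2: 19 batches
  S1->A3: 15 batches
  S2->A2: 3 batches
  S3->A1: 24 batches
  S3->A2: 18 batches
Total cost = $565.
(Supply check: S1 ships 34; S2 ships 3; S3 ships 42.)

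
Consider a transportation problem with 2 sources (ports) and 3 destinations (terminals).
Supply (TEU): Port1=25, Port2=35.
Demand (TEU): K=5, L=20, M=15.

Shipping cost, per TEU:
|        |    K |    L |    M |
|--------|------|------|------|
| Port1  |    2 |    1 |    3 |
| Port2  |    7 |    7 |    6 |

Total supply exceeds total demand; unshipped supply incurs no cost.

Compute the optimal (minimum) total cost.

120

Optimal allocation:
  Port1 to K: 5 × 2 = 10
  Port1 to L: 20 × 1 = 20
  Port2 to M: 15 × 6 = 90
Total = 10 + 20 + 90 = 120.
(Supply check: Port1 ships 25; Port2 ships 15.)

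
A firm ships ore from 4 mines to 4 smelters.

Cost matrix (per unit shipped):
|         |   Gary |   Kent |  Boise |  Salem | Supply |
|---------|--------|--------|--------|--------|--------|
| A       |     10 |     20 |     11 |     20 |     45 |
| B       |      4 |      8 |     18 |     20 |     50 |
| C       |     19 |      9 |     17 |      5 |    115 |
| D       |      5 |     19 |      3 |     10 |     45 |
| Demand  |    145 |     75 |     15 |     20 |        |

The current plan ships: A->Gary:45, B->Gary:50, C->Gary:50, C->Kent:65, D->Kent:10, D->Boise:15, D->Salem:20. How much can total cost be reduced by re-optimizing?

620

Current plan cost = 45·10 + 50·4 + 50·19 + 65·9 + 10·19 + 15·3 + 20·10 = 2620.
Optimal plan:
  A to Gary: 45 × 10 = 450
  B to Gary: 50 × 4 = 200
  C to Gary: 5 × 19 = 95
  C to Kent: 75 × 9 = 675
  C to Boise: 15 × 17 = 255
  C to Salem: 20 × 5 = 100
  D to Gary: 45 × 5 = 225
Optimal cost = 2000.
Saving = 2620 − 2000 = 620.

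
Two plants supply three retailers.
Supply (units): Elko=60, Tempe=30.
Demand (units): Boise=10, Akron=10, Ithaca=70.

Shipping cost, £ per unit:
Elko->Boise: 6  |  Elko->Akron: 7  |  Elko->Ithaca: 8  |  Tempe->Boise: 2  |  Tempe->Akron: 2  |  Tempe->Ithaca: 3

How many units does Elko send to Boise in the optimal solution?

10

The minimum-cost plan:
  Elko to Boise: 10 × £6 = £60
  Elko to Akron: 10 × £7 = £70
  Elko to Ithaca: 40 × £8 = £320
  Tempe to Ithaca: 30 × £3 = £90
Total cost = £540.
So Elko→Boise carries 10 units.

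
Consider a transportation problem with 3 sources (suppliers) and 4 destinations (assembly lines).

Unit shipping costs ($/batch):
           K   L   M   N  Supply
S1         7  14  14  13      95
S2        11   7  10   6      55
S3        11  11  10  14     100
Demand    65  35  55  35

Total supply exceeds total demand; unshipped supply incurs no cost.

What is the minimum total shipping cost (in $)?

An optimal shipping plan:
  S1->K: 65 × $7 = $455
  S2->L: 20 × $7 = $140
  S2->N: 35 × $6 = $210
  S3->L: 15 × $11 = $165
  S3->M: 55 × $10 = $550
Total = 455 + 140 + 210 + 165 + 550 = $1520.
(Supply check: S1 ships 65; S2 ships 55; S3 ships 70.)

1520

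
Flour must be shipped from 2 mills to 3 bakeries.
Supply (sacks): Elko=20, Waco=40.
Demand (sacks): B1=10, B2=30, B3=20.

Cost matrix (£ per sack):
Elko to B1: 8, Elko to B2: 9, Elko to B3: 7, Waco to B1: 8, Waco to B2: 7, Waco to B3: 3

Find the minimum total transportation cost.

370

A cheapest plan:
  Elko–B1: 10 × £8 = £80
  Elko–B2: 10 × £9 = £90
  Waco–B2: 20 × £7 = £140
  Waco–B3: 20 × £3 = £60
Total = 80 + 90 + 140 + 60 = £370.
(Supply check: Elko ships 20; Waco ships 40.)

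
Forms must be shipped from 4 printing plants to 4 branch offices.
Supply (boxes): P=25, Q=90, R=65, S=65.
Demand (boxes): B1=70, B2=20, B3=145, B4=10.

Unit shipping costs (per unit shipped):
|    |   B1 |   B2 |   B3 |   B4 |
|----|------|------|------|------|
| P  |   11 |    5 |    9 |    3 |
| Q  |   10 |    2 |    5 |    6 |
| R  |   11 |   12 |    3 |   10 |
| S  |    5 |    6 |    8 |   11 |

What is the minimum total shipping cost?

1075

Optimal allocation:
  P to B1: 5 × 11 = 55
  P to B2: 10 × 5 = 50
  P to B4: 10 × 3 = 30
  Q to B2: 10 × 2 = 20
  Q to B3: 80 × 5 = 400
  R to B3: 65 × 3 = 195
  S to B1: 65 × 5 = 325
Total = 55 + 50 + 30 + 20 + 400 + 195 + 325 = 1075.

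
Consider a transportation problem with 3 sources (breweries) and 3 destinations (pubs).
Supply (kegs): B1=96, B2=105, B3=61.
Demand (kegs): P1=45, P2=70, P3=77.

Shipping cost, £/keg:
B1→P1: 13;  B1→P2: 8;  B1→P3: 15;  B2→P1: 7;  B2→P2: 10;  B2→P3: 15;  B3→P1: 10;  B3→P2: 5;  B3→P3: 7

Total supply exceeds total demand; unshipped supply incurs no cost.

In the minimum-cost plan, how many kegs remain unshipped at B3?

0

Minimum-cost shipments:
  B1 to P2: 70 × £8 = £560
  B2 to P1: 45 × £7 = £315
  B2 to P3: 16 × £15 = £240
  B3 to P3: 61 × £7 = £427
Total cost = £1542.
B3 ships 61 of its 61, leaving 0.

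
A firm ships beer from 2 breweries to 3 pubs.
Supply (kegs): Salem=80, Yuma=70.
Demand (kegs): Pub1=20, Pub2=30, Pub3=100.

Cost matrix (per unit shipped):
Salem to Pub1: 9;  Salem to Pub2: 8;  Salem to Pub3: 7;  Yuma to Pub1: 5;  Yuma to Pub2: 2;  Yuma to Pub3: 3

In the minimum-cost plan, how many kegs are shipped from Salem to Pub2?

0

Optimal shipments:
  Salem to Pub1: 20 × 9 = 180
  Salem to Pub3: 60 × 7 = 420
  Yuma to Pub2: 30 × 2 = 60
  Yuma to Pub3: 40 × 3 = 120
Total cost = 780.
The route Salem→Pub2 is not used.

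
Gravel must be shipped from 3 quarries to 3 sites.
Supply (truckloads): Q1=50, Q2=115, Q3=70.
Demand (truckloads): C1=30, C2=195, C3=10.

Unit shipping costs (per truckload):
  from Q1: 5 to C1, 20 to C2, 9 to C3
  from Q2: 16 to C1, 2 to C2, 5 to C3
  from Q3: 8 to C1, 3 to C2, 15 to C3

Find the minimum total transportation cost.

880

An optimal shipping plan:
  Q1→C1: 30 × 5 = 150
  Q1→C2: 10 × 20 = 200
  Q1→C3: 10 × 9 = 90
  Q2→C2: 115 × 2 = 230
  Q3→C2: 70 × 3 = 210
Total = 150 + 200 + 90 + 230 + 210 = 880.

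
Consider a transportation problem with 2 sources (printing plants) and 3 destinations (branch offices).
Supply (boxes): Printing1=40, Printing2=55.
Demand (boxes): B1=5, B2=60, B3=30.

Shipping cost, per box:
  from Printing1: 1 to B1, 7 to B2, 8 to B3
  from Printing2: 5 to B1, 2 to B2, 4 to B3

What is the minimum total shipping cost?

An optimal shipping plan:
  Printing1–B1: 5 × 1 = 5
  Printing1–B2: 5 × 7 = 35
  Printing1–B3: 30 × 8 = 240
  Printing2–B2: 55 × 2 = 110
Total = 5 + 35 + 240 + 110 = 390.

390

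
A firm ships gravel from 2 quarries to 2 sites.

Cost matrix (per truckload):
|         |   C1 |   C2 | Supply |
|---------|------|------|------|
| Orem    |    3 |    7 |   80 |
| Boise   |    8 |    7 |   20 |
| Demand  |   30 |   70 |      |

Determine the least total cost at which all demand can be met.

Optimal allocation:
  Orem–C1: 30 × 3 = 90
  Orem–C2: 50 × 7 = 350
  Boise–C2: 20 × 7 = 140
Total = 90 + 350 + 140 = 580.

580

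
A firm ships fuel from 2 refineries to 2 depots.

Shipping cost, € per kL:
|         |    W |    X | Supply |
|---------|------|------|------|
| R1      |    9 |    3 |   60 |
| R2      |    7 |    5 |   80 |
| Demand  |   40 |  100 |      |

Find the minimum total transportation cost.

660

One minimum-cost allocation:
  R1->X: 60 kL
  R2->W: 40 kL
  R2->X: 40 kL
Total cost = €660.
(Supply check: R1 ships 60; R2 ships 80.)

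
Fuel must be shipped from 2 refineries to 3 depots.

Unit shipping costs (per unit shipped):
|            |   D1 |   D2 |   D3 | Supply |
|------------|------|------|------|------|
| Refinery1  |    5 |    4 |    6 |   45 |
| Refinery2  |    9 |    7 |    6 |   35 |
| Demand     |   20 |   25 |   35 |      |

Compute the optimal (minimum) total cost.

410

An optimal shipping plan:
  Refinery1->D1: 20 × 5 = 100
  Refinery1->D2: 25 × 4 = 100
  Refinery2->D3: 35 × 6 = 210
Total = 100 + 100 + 210 = 410.
(Supply check: Refinery1 ships 45; Refinery2 ships 35.)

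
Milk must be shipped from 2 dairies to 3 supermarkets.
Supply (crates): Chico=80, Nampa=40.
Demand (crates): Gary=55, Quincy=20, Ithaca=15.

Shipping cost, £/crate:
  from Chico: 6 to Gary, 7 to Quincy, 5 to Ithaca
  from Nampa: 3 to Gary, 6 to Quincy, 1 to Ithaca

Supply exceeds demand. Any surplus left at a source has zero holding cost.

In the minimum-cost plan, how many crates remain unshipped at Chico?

Minimum-cost shipments:
  Chico to Gary: 30 × £6 = £180
  Chico to Quincy: 20 × £7 = £140
  Nampa to Gary: 25 × £3 = £75
  Nampa to Ithaca: 15 × £1 = £15
Total cost = £410.
Chico ships 50 of its 80, leaving 30.

30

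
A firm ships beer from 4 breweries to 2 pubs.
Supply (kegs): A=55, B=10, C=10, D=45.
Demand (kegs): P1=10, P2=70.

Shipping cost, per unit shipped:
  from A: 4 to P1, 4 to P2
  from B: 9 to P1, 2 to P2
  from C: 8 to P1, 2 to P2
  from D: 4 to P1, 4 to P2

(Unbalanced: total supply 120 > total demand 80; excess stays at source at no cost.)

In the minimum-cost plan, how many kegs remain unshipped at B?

Minimum-cost shipments:
  A to P2: 50 × 4 = 200
  B to P2: 10 × 2 = 20
  C to P2: 10 × 2 = 20
  D to P1: 10 × 4 = 40
Total cost = 280.
B ships 10 of its 10, leaving 0.

0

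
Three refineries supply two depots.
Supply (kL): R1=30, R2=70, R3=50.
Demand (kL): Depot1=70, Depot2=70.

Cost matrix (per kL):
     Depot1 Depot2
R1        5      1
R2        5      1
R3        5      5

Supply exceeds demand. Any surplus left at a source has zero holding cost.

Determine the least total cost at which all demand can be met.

Optimal allocation:
  R1 to Depot2: 30 × 1 = 30
  R2 to Depot1: 20 × 5 = 100
  R2 to Depot2: 40 × 1 = 40
  R3 to Depot1: 50 × 5 = 250
Total = 30 + 100 + 40 + 250 = 420.

420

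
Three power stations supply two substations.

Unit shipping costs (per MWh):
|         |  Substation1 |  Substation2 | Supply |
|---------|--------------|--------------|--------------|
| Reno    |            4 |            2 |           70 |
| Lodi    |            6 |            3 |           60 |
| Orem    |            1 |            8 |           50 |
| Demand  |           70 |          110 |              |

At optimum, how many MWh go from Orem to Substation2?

0

Solving gives:
  Reno→Substation1: 20 × 4 = 80
  Reno→Substation2: 50 × 2 = 100
  Lodi→Substation2: 60 × 3 = 180
  Orem→Substation1: 50 × 1 = 50
Total cost = 410.
The route Orem→Substation2 is not used.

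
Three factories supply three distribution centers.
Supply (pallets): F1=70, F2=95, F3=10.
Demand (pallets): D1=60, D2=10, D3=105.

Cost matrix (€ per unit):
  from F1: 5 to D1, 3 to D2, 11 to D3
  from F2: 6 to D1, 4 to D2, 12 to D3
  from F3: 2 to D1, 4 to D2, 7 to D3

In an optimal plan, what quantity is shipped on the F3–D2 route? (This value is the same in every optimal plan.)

The minimum-cost plan:
  F1→D3: 70 × €11 = €770
  F2→D1: 60 × €6 = €360
  F2→D2: 10 × €4 = €40
  F2→D3: 25 × €12 = €300
  F3→D3: 10 × €7 = €70
Total cost = €1540.
The route F3→D2 is not used.

0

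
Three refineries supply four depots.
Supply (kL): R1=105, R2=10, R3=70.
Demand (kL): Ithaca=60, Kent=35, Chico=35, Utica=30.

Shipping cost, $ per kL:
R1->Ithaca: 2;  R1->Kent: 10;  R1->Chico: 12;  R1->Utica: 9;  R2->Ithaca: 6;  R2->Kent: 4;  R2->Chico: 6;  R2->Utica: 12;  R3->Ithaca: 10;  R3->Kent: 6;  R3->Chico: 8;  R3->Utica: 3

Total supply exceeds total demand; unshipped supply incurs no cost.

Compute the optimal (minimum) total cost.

An optimal shipping plan:
  R1–Ithaca: 60 kL
  R1–Chico: 20 kL
  R2–Kent: 10 kL
  R3–Kent: 25 kL
  R3–Chico: 15 kL
  R3–Utica: 30 kL
Total cost = $760.

760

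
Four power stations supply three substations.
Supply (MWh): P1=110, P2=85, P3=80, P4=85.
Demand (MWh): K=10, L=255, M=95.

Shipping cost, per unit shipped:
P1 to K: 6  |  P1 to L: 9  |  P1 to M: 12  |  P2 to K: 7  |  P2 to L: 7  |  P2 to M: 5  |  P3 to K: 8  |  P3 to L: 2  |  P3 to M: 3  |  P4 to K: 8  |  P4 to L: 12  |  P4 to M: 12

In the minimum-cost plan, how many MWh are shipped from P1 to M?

The minimum-cost plan:
  P1->L: 110 × 9 = 990
  P2->M: 85 × 5 = 425
  P3->L: 80 × 2 = 160
  P4->K: 10 × 8 = 80
  P4->L: 65 × 12 = 780
  P4->M: 10 × 12 = 120
Total cost = 2555.
The route P1→M is not used.

0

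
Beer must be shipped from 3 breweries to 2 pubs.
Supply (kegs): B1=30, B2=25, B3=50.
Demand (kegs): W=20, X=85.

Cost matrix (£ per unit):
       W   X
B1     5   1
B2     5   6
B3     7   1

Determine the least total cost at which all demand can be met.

210

A cheapest plan:
  B1→X: 30 kegs
  B2→W: 20 kegs
  B2→X: 5 kegs
  B3→X: 50 kegs
Total cost = £210.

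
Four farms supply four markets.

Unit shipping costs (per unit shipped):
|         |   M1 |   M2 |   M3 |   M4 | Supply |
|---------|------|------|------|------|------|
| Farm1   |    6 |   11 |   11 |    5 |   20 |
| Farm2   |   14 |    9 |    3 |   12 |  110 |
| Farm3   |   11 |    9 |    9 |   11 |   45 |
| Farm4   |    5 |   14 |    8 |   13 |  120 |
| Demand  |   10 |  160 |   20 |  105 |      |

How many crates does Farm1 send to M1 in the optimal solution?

0

The minimum-cost plan:
  Farm1→M4: 20 × 5 = 100
  Farm2→M2: 110 × 9 = 990
  Farm3→M2: 45 × 9 = 405
  Farm4→M1: 10 × 5 = 50
  Farm4→M2: 5 × 14 = 70
  Farm4→M3: 20 × 8 = 160
  Farm4→M4: 85 × 13 = 1105
Total cost = 2880.
The route Farm1→M1 is not used.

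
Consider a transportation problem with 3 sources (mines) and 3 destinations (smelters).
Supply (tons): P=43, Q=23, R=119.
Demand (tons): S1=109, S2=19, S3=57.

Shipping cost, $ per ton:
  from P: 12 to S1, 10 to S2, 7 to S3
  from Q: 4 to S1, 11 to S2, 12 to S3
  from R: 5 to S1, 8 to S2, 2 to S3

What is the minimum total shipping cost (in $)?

Optimal allocation:
  P->S2: 19 tons
  P->S3: 24 tons
  Q->S1: 23 tons
  R->S1: 86 tons
  R->S3: 33 tons
Total cost = $946.
(Supply check: P ships 43; Q ships 23; R ships 119.)

946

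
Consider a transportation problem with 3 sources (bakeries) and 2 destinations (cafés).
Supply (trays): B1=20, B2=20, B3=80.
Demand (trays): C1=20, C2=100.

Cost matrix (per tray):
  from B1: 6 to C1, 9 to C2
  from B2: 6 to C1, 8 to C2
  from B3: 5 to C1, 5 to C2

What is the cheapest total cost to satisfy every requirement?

680

One minimum-cost allocation:
  B1->C1: 20 trays
  B2->C2: 20 trays
  B3->C2: 80 trays
Total cost = 680.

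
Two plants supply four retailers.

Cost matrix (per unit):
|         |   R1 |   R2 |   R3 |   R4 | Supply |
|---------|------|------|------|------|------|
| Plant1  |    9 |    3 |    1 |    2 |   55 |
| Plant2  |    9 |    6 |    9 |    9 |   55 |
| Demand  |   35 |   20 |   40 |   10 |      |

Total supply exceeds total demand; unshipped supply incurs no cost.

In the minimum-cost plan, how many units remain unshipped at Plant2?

An optimal plan:
  Plant1 to R2: 5 × 3 = 15
  Plant1 to R3: 40 × 1 = 40
  Plant1 to R4: 10 × 2 = 20
  Plant2 to R1: 35 × 9 = 315
  Plant2 to R2: 15 × 6 = 90
Total cost = 480.
Plant2 ships 50 of its 55, leaving 5.

5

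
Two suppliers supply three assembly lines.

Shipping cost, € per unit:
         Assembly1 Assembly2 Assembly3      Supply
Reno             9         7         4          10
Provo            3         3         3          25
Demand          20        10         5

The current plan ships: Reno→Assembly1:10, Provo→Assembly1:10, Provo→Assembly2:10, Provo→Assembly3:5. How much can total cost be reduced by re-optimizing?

35

Current plan cost = 10·9 + 10·3 + 10·3 + 5·3 = €165.
Optimal plan:
  Reno->Assembly2: 5 × €7 = €35
  Reno->Assembly3: 5 × €4 = €20
  Provo->Assembly1: 20 × €3 = €60
  Provo->Assembly2: 5 × €3 = €15
Optimal cost = €130.
Saving = 165 − 130 = €35.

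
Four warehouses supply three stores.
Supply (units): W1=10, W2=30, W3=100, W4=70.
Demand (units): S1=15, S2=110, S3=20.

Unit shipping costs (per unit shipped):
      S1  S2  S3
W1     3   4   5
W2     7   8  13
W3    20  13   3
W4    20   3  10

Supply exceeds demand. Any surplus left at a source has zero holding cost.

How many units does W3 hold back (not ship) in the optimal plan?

An optimal plan:
  W1→S2: 10 × 4 = 40
  W2→S1: 15 × 7 = 105
  W2→S2: 15 × 8 = 120
  W3→S2: 15 × 13 = 195
  W3→S3: 20 × 3 = 60
  W4→S2: 70 × 3 = 210
Total cost = 730.
W3 ships 35 of its 100, leaving 65.

65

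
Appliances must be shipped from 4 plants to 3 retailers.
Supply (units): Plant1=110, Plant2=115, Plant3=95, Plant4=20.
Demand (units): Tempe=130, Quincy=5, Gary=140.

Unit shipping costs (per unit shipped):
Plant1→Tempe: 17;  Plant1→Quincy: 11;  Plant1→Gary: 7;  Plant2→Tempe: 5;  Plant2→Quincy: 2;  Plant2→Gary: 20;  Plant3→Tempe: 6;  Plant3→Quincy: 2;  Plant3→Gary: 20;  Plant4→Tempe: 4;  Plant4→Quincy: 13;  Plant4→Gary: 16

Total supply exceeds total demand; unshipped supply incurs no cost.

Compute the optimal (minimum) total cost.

1965

Optimal allocation:
  Plant1–Gary: 110 × 7 = 770
  Plant2–Tempe: 115 × 5 = 575
  Plant3–Tempe: 15 × 6 = 90
  Plant3–Quincy: 5 × 2 = 10
  Plant3–Gary: 10 × 20 = 200
  Plant4–Gary: 20 × 16 = 320
Total = 770 + 575 + 90 + 10 + 200 + 320 = 1965.
(Supply check: Plant1 ships 110; Plant2 ships 115; Plant3 ships 30; Plant4 ships 20.)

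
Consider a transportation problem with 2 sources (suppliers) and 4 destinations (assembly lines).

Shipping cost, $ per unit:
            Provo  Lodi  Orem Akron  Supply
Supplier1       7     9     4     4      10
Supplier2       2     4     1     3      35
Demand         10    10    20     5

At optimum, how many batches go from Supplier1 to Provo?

Solving gives:
  Supplier1→Orem: 5 batches
  Supplier1→Akron: 5 batches
  Supplier2→Provo: 10 batches
  Supplier2→Lodi: 10 batches
  Supplier2→Orem: 15 batches
Total cost = $115.
The route Supplier1→Provo is not used.

0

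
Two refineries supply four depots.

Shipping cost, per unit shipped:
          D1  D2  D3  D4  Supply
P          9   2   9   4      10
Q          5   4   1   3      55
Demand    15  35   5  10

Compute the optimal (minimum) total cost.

230

One minimum-cost allocation:
  P to D2: 10 kL
  Q to D1: 15 kL
  Q to D2: 25 kL
  Q to D3: 5 kL
  Q to D4: 10 kL
Total cost = 230.
(Supply check: P ships 10; Q ships 55.)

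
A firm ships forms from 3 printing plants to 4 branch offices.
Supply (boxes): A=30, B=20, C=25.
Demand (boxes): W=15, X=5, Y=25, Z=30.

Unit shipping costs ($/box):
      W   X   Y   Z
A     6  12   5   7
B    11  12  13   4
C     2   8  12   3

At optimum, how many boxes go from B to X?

0

Solving gives:
  A→X: 5 × $12 = $60
  A→Y: 25 × $5 = $125
  B→Z: 20 × $4 = $80
  C→W: 15 × $2 = $30
  C→Z: 10 × $3 = $30
Total cost = $325.
The route B→X is not used.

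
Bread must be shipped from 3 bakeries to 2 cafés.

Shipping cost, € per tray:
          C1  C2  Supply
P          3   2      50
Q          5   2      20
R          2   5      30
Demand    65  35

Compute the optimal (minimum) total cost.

235

An optimal shipping plan:
  P to C1: 35 × €3 = €105
  P to C2: 15 × €2 = €30
  Q to C2: 20 × €2 = €40
  R to C1: 30 × €2 = €60
Total = 105 + 30 + 40 + 60 = €235.
(Supply check: P ships 50; Q ships 20; R ships 30.)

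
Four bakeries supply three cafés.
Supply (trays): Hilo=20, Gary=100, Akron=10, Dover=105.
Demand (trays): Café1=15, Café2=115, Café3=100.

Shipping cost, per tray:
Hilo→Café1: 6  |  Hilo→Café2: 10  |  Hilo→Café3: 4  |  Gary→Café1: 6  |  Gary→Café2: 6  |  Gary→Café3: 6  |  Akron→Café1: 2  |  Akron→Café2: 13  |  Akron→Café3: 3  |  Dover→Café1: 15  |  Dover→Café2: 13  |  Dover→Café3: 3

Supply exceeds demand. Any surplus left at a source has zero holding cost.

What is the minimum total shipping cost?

Optimal allocation:
  Hilo–Café1: 5 × 6 = 30
  Hilo–Café2: 15 × 10 = 150
  Gary–Café2: 100 × 6 = 600
  Akron–Café1: 10 × 2 = 20
  Dover–Café3: 100 × 3 = 300
Total = 30 + 150 + 600 + 20 + 300 = 1100.

1100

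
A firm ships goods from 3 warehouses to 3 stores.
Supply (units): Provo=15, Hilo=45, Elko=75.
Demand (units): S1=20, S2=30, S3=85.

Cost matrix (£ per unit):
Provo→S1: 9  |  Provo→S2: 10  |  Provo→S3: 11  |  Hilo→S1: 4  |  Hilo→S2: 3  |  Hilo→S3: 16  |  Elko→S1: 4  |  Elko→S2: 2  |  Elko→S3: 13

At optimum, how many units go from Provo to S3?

15

The minimum-cost plan:
  Provo–S3: 15 × £11 = £165
  Hilo–S1: 20 × £4 = £80
  Hilo–S2: 25 × £3 = £75
  Elko–S2: 5 × £2 = £10
  Elko–S3: 70 × £13 = £910
Total cost = £1240.
So Provo→S3 carries 15 units.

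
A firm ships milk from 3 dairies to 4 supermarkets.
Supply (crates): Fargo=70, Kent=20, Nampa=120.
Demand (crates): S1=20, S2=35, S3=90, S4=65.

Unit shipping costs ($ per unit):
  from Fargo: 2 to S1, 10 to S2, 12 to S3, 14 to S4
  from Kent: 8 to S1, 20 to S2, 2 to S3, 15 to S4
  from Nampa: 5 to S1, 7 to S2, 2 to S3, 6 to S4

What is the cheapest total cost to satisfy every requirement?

An optimal shipping plan:
  Fargo–S1: 20 crates
  Fargo–S2: 35 crates
  Fargo–S4: 15 crates
  Kent–S3: 20 crates
  Nampa–S3: 70 crates
  Nampa–S4: 50 crates
Total cost = $1080.

1080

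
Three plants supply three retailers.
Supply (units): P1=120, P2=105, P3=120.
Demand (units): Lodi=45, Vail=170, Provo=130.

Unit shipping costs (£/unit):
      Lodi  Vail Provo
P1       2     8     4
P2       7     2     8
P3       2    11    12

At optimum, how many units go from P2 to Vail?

105

Solving gives:
  P1–Provo: 120 × £4 = £480
  P2–Vail: 105 × £2 = £210
  P3–Lodi: 45 × £2 = £90
  P3–Vail: 65 × £11 = £715
  P3–Provo: 10 × £12 = £120
Total cost = £1615.
So P2→Vail carries 105 units.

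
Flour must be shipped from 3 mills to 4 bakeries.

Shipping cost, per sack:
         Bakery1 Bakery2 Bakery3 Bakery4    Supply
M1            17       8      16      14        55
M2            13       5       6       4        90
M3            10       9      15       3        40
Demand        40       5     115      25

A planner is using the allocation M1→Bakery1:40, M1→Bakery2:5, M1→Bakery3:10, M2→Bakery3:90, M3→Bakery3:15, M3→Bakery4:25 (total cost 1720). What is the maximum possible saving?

Current plan cost = 40·17 + 5·8 + 10·16 + 90·6 + 15·15 + 25·3 = 1720.
Optimal plan:
  M1→Bakery1: 25 × 17 = 425
  M1→Bakery2: 5 × 8 = 40
  M1→Bakery3: 25 × 16 = 400
  M2→Bakery3: 90 × 6 = 540
  M3→Bakery1: 15 × 10 = 150
  M3→Bakery4: 25 × 3 = 75
Optimal cost = 1630.
Saving = 1720 − 1630 = 90.

90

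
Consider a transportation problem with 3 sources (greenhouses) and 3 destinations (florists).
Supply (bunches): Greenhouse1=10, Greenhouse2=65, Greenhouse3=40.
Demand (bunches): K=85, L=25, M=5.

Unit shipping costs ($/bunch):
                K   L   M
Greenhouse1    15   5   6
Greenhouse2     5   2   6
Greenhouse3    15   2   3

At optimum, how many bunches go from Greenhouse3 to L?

The minimum-cost plan:
  Greenhouse1 to K: 10 × $15 = $150
  Greenhouse2 to K: 65 × $5 = $325
  Greenhouse3 to K: 10 × $15 = $150
  Greenhouse3 to L: 25 × $2 = $50
  Greenhouse3 to M: 5 × $3 = $15
Total cost = $690.
So Greenhouse3→L carries 25 bunches.

25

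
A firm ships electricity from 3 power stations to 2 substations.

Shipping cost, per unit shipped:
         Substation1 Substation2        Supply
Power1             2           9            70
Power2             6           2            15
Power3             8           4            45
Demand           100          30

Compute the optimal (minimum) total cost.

470

One minimum-cost allocation:
  Power1–Substation1: 70 × 2 = 140
  Power2–Substation1: 15 × 6 = 90
  Power3–Substation1: 15 × 8 = 120
  Power3–Substation2: 30 × 4 = 120
Total = 140 + 90 + 120 + 120 = 470.
(Supply check: Power1 ships 70; Power2 ships 15; Power3 ships 45.)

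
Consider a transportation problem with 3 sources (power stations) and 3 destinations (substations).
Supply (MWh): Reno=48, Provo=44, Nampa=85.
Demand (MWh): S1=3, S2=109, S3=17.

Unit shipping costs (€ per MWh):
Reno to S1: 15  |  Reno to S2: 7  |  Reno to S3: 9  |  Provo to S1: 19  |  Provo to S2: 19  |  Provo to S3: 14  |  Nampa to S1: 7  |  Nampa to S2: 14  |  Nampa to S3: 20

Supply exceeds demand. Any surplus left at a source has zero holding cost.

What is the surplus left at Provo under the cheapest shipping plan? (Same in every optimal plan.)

Minimum-cost shipments:
  Reno->S2: 48 × €7 = €336
  Provo->S3: 17 × €14 = €238
  Nampa->S1: 3 × €7 = €21
  Nampa->S2: 61 × €14 = €854
Total cost = €1449.
Provo ships 17 of its 44, leaving 27.

27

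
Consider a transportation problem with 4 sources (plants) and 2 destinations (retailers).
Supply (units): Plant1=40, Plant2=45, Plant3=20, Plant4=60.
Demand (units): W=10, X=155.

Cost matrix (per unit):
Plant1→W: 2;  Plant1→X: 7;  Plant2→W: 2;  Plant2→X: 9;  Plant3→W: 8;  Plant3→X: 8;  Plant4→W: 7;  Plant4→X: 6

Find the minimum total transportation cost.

One minimum-cost allocation:
  Plant1→X: 40 × 7 = 280
  Plant2→W: 10 × 2 = 20
  Plant2→X: 35 × 9 = 315
  Plant3→X: 20 × 8 = 160
  Plant4→X: 60 × 6 = 360
Total = 280 + 20 + 315 + 160 + 360 = 1135.

1135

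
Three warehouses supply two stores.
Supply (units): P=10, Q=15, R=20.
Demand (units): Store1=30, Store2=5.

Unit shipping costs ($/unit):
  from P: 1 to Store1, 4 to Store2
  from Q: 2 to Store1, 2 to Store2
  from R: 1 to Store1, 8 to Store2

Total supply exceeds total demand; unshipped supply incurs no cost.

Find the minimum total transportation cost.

A cheapest plan:
  P to Store1: 10 × $1 = $10
  Q to Store2: 5 × $2 = $10
  R to Store1: 20 × $1 = $20
Total = 10 + 10 + 20 = $40.

40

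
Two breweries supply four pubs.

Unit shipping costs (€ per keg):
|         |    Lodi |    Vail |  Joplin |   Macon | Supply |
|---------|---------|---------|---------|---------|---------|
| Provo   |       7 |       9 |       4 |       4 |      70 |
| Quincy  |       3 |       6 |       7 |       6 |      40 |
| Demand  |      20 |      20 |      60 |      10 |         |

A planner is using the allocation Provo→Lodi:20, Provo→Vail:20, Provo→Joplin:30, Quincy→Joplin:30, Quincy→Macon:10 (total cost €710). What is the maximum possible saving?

250

Current plan cost = 20·7 + 20·9 + 30·4 + 30·7 + 10·6 = €710.
Optimal plan:
  Provo–Joplin: 60 × €4 = €240
  Provo–Macon: 10 × €4 = €40
  Quincy–Lodi: 20 × €3 = €60
  Quincy–Vail: 20 × €6 = €120
Optimal cost = €460.
Saving = 710 − 460 = €250.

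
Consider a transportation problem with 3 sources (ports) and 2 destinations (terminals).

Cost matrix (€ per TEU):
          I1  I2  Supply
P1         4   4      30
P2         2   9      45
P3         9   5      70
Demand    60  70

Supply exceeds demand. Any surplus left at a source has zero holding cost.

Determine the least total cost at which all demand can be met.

485

A cheapest plan:
  P1–I1: 15 TEU
  P1–I2: 15 TEU
  P2–I1: 45 TEU
  P3–I2: 55 TEU
Total cost = €485.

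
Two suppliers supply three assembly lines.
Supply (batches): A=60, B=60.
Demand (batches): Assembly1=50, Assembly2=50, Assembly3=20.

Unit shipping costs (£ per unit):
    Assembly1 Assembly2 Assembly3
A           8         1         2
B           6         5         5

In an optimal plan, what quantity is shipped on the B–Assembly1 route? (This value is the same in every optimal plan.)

Optimal shipments:
  A to Assembly2: 50 × £1 = £50
  A to Assembly3: 10 × £2 = £20
  B to Assembly1: 50 × £6 = £300
  B to Assembly3: 10 × £5 = £50
Total cost = £420.
So B→Assembly1 carries 50 batches.

50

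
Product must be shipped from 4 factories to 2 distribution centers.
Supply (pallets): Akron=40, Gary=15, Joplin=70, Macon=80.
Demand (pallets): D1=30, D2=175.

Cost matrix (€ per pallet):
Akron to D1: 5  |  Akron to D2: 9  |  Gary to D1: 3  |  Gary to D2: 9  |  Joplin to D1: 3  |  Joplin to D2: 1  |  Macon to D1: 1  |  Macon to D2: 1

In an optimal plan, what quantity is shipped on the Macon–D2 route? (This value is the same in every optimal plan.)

80

The minimum-cost plan:
  Akron–D1: 15 × €5 = €75
  Akron–D2: 25 × €9 = €225
  Gary–D1: 15 × €3 = €45
  Joplin–D2: 70 × €1 = €70
  Macon–D2: 80 × €1 = €80
Total cost = €495.
So Macon→D2 carries 80 pallets.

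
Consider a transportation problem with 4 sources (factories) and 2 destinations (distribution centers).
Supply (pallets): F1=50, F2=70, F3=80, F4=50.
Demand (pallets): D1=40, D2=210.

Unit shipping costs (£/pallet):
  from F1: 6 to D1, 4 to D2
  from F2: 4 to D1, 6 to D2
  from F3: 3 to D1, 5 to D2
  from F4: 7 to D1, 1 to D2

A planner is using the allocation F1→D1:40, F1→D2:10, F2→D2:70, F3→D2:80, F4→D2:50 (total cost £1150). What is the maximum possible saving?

160

Current plan cost = 40·6 + 10·4 + 70·6 + 80·5 + 50·1 = £1150.
Optimal plan:
  F1 to D2: 50 pallets
  F2 to D2: 70 pallets
  F3 to D1: 40 pallets
  F3 to D2: 40 pallets
  F4 to D2: 50 pallets
Optimal cost = £990.
Saving = 1150 − 990 = £160.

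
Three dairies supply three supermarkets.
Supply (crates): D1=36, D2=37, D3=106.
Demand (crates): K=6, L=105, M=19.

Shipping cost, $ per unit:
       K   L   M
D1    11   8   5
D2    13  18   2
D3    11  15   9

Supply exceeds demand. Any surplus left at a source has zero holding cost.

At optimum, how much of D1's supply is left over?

Minimum-cost shipments:
  D1–L: 36 × $8 = $288
  D2–M: 19 × $2 = $38
  D3–K: 6 × $11 = $66
  D3–L: 69 × $15 = $1035
Total cost = $1427.
D1 ships 36 of its 36, leaving 0.

0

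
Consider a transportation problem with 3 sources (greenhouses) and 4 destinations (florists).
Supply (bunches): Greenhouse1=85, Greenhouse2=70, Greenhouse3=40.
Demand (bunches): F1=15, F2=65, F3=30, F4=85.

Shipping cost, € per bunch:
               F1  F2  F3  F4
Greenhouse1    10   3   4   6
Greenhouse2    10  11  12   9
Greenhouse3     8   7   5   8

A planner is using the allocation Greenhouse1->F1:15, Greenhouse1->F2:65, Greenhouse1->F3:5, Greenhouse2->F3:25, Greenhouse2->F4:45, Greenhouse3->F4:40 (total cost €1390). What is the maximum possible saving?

Current plan cost = 15·10 + 65·3 + 5·4 + 25·12 + 45·9 + 40·8 = €1390.
Optimal plan:
  Greenhouse1→F2: 65 × €3 = €195
  Greenhouse1→F4: 20 × €6 = €120
  Greenhouse2→F1: 5 × €10 = €50
  Greenhouse2→F4: 65 × €9 = €585
  Greenhouse3→F1: 10 × €8 = €80
  Greenhouse3→F3: 30 × €5 = €150
Optimal cost = €1180.
Saving = 1390 − 1180 = €210.

210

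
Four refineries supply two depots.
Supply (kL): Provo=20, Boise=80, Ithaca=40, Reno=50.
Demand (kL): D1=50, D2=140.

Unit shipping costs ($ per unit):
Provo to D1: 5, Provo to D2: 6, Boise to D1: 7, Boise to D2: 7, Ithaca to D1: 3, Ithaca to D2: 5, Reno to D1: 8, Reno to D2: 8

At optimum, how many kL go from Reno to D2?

The minimum-cost plan:
  Provo→D1: 10 kL
  Provo→D2: 10 kL
  Boise→D2: 80 kL
  Ithaca→D1: 40 kL
  Reno→D2: 50 kL
Total cost = $1190.
So Reno→D2 carries 50 kL.

50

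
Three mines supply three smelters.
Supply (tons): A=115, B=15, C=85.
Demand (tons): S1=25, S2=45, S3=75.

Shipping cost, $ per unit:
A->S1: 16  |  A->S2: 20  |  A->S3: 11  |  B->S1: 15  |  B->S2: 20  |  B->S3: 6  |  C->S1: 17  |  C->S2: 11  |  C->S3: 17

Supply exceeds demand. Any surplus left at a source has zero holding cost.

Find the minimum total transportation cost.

1645

A cheapest plan:
  A→S1: 25 tons
  A→S3: 60 tons
  B→S3: 15 tons
  C→S2: 45 tons
Total cost = $1645.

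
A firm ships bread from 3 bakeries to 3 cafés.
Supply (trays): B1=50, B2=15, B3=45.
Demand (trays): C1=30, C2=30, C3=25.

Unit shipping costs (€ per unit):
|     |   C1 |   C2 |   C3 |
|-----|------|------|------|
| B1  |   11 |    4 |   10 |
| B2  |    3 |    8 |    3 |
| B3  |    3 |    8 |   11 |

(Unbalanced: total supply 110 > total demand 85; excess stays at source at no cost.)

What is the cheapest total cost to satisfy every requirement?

355

Optimal allocation:
  B1→C2: 30 × €4 = €120
  B1→C3: 10 × €10 = €100
  B2→C3: 15 × €3 = €45
  B3→C1: 30 × €3 = €90
Total = 120 + 100 + 45 + 90 = €355.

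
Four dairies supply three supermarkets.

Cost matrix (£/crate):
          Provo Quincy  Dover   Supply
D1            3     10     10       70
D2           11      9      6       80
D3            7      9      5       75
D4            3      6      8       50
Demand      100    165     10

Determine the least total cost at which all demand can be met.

1775

An optimal shipping plan:
  D1–Provo: 70 × £3 = £210
  D2–Quincy: 80 × £9 = £720
  D3–Quincy: 65 × £9 = £585
  D3–Dover: 10 × £5 = £50
  D4–Provo: 30 × £3 = £90
  D4–Quincy: 20 × £6 = £120
Total = 210 + 720 + 585 + 50 + 90 + 120 = £1775.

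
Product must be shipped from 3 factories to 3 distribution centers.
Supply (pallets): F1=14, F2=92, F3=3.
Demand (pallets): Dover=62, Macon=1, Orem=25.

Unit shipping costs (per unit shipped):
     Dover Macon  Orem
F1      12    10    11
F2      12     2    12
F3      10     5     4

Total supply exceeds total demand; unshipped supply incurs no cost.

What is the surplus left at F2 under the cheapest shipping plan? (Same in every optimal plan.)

21

An optimal plan:
  F1->Orem: 14 pallets
  F2->Dover: 62 pallets
  F2->Macon: 1 pallets
  F2->Orem: 8 pallets
  F3->Orem: 3 pallets
Total cost = 1008.
F2 ships 71 of its 92, leaving 21.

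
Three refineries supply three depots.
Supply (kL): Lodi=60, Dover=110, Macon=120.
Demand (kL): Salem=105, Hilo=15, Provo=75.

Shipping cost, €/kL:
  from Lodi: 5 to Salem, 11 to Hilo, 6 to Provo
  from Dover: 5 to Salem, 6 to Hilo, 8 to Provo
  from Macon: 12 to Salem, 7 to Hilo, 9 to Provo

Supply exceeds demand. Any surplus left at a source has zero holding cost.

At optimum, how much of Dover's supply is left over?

Minimum-cost shipments:
  Lodi–Provo: 60 kL
  Dover–Salem: 105 kL
  Dover–Hilo: 5 kL
  Macon–Hilo: 10 kL
  Macon–Provo: 15 kL
Total cost = €1120.
Dover ships 110 of its 110, leaving 0.

0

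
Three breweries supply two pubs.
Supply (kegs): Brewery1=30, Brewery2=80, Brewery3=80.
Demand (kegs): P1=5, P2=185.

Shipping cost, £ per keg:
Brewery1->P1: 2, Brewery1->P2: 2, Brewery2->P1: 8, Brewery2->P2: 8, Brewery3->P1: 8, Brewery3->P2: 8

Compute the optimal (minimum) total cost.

An optimal shipping plan:
  Brewery1→P1: 5 kegs
  Brewery1→P2: 25 kegs
  Brewery2→P2: 80 kegs
  Brewery3→P2: 80 kegs
Total cost = £1340.

1340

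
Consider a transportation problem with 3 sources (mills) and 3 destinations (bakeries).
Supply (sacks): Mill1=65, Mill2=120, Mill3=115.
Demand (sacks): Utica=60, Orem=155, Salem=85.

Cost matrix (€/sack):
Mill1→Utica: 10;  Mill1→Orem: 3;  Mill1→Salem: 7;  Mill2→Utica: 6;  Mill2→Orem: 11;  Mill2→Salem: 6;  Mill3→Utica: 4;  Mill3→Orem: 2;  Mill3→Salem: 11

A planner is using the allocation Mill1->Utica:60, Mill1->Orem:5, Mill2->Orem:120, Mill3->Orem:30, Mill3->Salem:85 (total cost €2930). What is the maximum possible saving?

1735

Current plan cost = 60·10 + 5·3 + 120·11 + 30·2 + 85·11 = €2930.
Optimal plan:
  Mill1 to Orem: 65 sacks
  Mill2 to Utica: 35 sacks
  Mill2 to Salem: 85 sacks
  Mill3 to Utica: 25 sacks
  Mill3 to Orem: 90 sacks
Optimal cost = €1195.
Saving = 2930 − 1195 = €1735.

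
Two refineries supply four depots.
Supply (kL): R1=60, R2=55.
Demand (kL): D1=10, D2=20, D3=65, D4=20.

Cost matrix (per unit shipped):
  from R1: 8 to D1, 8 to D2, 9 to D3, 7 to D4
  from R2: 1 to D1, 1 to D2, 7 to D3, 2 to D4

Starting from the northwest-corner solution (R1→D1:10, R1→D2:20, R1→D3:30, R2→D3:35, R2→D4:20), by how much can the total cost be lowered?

Current plan cost = 10·8 + 20·8 + 30·9 + 35·7 + 20·2 = 795.
Optimal plan:
  R1 to D3: 60 kL
  R2 to D1: 10 kL
  R2 to D2: 20 kL
  R2 to D3: 5 kL
  R2 to D4: 20 kL
Optimal cost = 645.
Saving = 795 − 645 = 150.

150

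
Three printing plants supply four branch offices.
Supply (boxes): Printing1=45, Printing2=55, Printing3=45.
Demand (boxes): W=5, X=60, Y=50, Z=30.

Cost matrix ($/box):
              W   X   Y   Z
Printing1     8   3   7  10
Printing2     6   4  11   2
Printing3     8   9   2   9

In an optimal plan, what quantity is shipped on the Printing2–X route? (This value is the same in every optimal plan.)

20

The minimum-cost plan:
  Printing1 to X: 40 × $3 = $120
  Printing1 to Y: 5 × $7 = $35
  Printing2 to W: 5 × $6 = $30
  Printing2 to X: 20 × $4 = $80
  Printing2 to Z: 30 × $2 = $60
  Printing3 to Y: 45 × $2 = $90
Total cost = $415.
So Printing2→X carries 20 boxes.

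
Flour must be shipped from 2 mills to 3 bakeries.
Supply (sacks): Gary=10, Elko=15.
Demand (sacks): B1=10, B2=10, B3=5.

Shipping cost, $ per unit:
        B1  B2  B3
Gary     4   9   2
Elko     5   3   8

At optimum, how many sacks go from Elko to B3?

The minimum-cost plan:
  Gary–B1: 5 × $4 = $20
  Gary–B3: 5 × $2 = $10
  Elko–B1: 5 × $5 = $25
  Elko–B2: 10 × $3 = $30
Total cost = $85.
The route Elko→B3 is not used.

0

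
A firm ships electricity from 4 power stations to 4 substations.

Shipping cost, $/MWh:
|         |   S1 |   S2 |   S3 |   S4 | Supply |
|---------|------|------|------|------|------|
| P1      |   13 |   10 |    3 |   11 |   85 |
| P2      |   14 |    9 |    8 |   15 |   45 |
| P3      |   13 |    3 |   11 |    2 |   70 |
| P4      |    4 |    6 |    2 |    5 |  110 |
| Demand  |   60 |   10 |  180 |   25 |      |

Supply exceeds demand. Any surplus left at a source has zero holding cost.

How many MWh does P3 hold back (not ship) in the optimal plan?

35

Minimum-cost shipments:
  P1 to S3: 85 × $3 = $255
  P2 to S3: 45 × $8 = $360
  P3 to S2: 10 × $3 = $30
  P3 to S4: 25 × $2 = $50
  P4 to S1: 60 × $4 = $240
  P4 to S3: 50 × $2 = $100
Total cost = $1035.
P3 ships 35 of its 70, leaving 35.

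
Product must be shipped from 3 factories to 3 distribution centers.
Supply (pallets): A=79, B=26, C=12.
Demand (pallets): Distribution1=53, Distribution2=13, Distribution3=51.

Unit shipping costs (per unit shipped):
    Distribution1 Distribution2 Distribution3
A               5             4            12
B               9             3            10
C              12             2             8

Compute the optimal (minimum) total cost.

829

Optimal allocation:
  A->Distribution1: 53 × 5 = 265
  A->Distribution2: 13 × 4 = 52
  A->Distribution3: 13 × 12 = 156
  B->Distribution3: 26 × 10 = 260
  C->Distribution3: 12 × 8 = 96
Total = 265 + 52 + 156 + 260 + 96 = 829.
(Supply check: A ships 79; B ships 26; C ships 12.)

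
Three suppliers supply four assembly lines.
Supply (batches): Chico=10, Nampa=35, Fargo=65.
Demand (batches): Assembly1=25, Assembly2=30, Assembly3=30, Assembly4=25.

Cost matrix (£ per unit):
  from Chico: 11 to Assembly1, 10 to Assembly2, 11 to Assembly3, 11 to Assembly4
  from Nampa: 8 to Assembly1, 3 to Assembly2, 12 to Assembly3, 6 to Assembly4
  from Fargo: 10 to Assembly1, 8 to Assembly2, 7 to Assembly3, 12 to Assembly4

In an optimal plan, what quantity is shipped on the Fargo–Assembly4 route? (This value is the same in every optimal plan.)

0

Optimal shipments:
  Chico->Assembly4: 10 × £11 = £110
  Nampa->Assembly2: 20 × £3 = £60
  Nampa->Assembly4: 15 × £6 = £90
  Fargo->Assembly1: 25 × £10 = £250
  Fargo->Assembly2: 10 × £8 = £80
  Fargo->Assembly3: 30 × £7 = £210
Total cost = £800.
The route Fargo→Assembly4 is not used.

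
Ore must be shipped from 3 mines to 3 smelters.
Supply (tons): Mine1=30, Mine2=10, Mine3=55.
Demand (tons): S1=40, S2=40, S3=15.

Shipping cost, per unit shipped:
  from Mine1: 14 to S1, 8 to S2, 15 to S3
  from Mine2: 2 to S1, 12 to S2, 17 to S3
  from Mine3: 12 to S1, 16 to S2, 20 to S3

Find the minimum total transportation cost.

An optimal shipping plan:
  Mine1–S2: 30 tons
  Mine2–S1: 10 tons
  Mine3–S1: 30 tons
  Mine3–S2: 10 tons
  Mine3–S3: 15 tons
Total cost = 1080.

1080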